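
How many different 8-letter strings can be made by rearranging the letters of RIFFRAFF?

840

RIFFRAFF has 8 letters with F appearing 4 times and R appearing twice.
The number of distinct arrangements is 8!/(4!·2!) = 40320/48 = 840.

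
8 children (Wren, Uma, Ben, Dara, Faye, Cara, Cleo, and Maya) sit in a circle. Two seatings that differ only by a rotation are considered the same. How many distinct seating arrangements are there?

5040

Fix one person's seat to break rotational symmetry; the remaining 7 people can be arranged in (7)! = 5040 ways.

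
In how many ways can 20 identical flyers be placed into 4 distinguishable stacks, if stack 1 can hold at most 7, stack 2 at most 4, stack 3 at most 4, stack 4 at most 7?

10

Ignoring the caps, the number of non-negative solutions to x_1+…+x_4 = 20 is C(23,3) = 1771.
Subtract solutions that violate a single cap (substitute x_i' = x_i − (cap_i+1)): x_1 ≥ 8 gives C(15,3) = 455; x_2 ≥ 5 gives C(18,3) = 816; x_3 ≥ 5 gives C(18,3) = 816; x_4 ≥ 8 gives C(15,3) = 455. Together 2542.
Add back pairs where two caps are both exceeded: 120 + 120 + 35 + 286 + 120 + 120 = 801.
Subtract triples: 10 + 0 + 0 + 10 = 20.
By inclusion–exclusion the count is 1771 − 2542 + 801 − 20 = 10.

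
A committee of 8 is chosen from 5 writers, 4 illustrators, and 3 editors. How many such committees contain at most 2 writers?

Split by how many writers are chosen (0 through 2).
Sum: C(5,0)·C(7,8) + C(5,1)·C(7,7) + C(5,2)·C(7,6) = 0 + 5 + 70 = 75.

75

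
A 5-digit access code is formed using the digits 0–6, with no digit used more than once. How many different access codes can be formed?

With no repetition, fill the 5 digits in order: 7 choices, then 6, down to 3.
7 × 6 × 5 × 4 × 3 = 2520.

2520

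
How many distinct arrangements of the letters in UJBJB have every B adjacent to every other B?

Treat the 2 copies of B as a single block. The multiset to arrange is then {BB, J, J, U}, 4 items in all.
That gives (4)!/(2!) = 12 arrangements.

12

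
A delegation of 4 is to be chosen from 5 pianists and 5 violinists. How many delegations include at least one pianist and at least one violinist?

200

Unrestricted: C(10,4) = 210 ways to pick any 4 of the 10.
Subtract selections that omit an entire group: no pianists → C(5,4) = 5; no violinists → C(5,4) = 5.
Both groups omitted at once is impossible, so 210 − 10 = 200.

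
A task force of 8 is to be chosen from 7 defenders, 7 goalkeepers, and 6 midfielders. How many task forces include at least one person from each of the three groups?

Total 8-person selections from all 20: C(20,8) = 125970.
Selections missing a whole group: no defenders → C(13,8) = 1287; no goalkeepers → C(13,8) = 1287; no midfielders → C(14,8) = 3003.
Add back selections omitting two groups (i.e. drawn from a single group): C(7,8) + C(7,8) + C(6,8) = 0.
By inclusion–exclusion: 125970 − 5577 + 0 = 120393.

120393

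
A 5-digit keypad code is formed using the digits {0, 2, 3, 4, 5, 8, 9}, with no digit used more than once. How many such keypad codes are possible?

2520

This is a permutation of 5 out of 7: P(7,5) = 7!/2!.
7 × 6 × 5 × 4 × 3 = 2520.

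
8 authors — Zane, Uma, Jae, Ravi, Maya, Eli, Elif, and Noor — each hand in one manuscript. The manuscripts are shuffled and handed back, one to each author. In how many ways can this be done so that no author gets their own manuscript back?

This is the derangement count D_8: permutations of 8 items with no fixed point.
By inclusion–exclusion this is Σ_{j=0}^{8} (−1)^j C(8,j)·(8−j)!.
Computing: 40320 − 40320 + 20160 − 6720 + 1680 − 336 + 56 − 8 + 1 = 14833.

14833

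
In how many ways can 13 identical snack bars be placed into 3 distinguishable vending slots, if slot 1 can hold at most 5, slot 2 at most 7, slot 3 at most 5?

By stars and bars, unrestricted non-negative solutions to x_1+…+x_3 = 13 number C(13+2,2) = 105.
Subtract solutions that violate a single cap (substitute x_i' = x_i − (cap_i+1)): x_1 ≥ 6 gives C(9,2) = 36; x_2 ≥ 8 gives C(7,2) = 21; x_3 ≥ 6 gives C(9,2) = 36. Together 93.
Add back pairs where two caps are both exceeded: 0 + 3 + 0 = 3.
By inclusion–exclusion the count is 105 − 93 + 3 = 15.

15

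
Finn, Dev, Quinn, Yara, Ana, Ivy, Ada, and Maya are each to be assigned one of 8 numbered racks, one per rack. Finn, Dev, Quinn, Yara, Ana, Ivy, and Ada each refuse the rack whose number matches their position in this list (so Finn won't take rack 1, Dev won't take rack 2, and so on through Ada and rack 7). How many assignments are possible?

16687

Let Aᵢ (for 1 ≤ i ≤ 7) be the placements that put person i in their forbidden rack. Any j of these fix j positions, leaving (8−j)! ways to fill the rest, and there are C(7,j) ways to pick which j.
By inclusion–exclusion, the number of valid placements is Σ_{j=0}^{7} (−1)^j C(7,j)·(8−j)!.
Computing: 40320 − 35280 + 15120 − 4200 + 840 − 126 + 14 − 1 = 16687.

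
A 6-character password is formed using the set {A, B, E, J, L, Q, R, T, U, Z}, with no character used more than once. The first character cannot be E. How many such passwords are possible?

136080

The first character has 10−1 = 9 choices (anything except E).
The remaining 5 characters are filled from the other 9 symbols without repetition: 9 × 8 × 7 × 6 × 5 = 15120.
Total: 9 × 15120 = 136080.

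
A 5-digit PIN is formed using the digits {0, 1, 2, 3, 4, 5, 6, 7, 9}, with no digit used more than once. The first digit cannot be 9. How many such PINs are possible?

13440

The first digit has 9−1 = 8 choices (anything except 9).
The remaining 4 digits are filled from the other 8 symbols without repetition: 8 × 7 × 6 × 5 = 1680.
Total: 8 × 1680 = 13440.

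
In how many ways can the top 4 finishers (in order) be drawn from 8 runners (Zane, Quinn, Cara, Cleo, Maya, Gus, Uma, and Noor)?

This is an ordered selection of 4 from 8: P(8,4).
That gives 8 × 7 × 6 × 5 = 1680.

1680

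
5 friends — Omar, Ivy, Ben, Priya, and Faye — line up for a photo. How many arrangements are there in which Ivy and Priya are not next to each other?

72

There are 5! = 120 arrangements in all. If Ivy and Priya are adjacent, merging them into one block gives 2·(4)! = 48 arrangements.
Complementary counting: 120 − 48 = 72.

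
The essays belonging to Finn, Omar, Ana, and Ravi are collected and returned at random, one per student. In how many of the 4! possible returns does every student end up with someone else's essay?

9

Let Aᵢ be the assignments in which student i gets their own essay. We want the size of the complement of A₁∪…∪A_4.
By inclusion–exclusion this is Σ_{j=0}^{4} (−1)^j C(4,j)·(4−j)!.
Computing: 24 − 24 + 12 − 4 + 1 = 9.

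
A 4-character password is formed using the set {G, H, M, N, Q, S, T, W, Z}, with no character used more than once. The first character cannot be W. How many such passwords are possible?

2688

The first character has 9−1 = 8 choices (anything except W).
The remaining 3 characters are filled from the other 8 symbols without repetition: 8 × 7 × 6 = 336.
Total: 8 × 336 = 2688.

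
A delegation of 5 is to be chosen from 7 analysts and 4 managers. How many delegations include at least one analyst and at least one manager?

With no constraint there are C(11,5) = 462 possible selections.
Subtract selections that omit an entire group: no analysts → C(4,5) = 0; no managers → C(7,5) = 21.
Both groups omitted at once is impossible, so 462 − 21 = 441.

441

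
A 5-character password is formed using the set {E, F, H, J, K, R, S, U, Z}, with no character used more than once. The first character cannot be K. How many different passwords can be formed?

13440

The first character has 9−1 = 8 choices (anything except K).
The remaining 4 characters are filled from the other 8 symbols without repetition: 8 × 7 × 6 × 5 = 1680.
Total: 8 × 1680 = 13440.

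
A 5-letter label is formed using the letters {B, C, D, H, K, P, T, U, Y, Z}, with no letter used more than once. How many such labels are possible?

30240

With no repetition, fill the 5 letters in order: 10 choices, then 9, down to 6.
That product is 10 × 9 × 8 × 7 × 6 = 30240.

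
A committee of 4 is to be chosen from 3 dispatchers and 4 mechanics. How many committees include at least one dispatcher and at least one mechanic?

34

Unrestricted: C(7,4) = 35 ways to pick any 4 of the 7.
Subtract selections that omit an entire group: no dispatchers → C(4,4) = 1; no mechanics → C(3,4) = 0.
Both groups omitted at once is impossible, so 35 − 1 = 34.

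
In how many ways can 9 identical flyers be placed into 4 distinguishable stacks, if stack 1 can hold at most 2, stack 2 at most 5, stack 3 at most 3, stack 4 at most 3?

29

Ignoring the caps, the number of non-negative solutions to x_1+…+x_4 = 9 is C(12,3) = 220.
Subtract solutions that violate a single cap (substitute x_i' = x_i − (cap_i+1)): x_1 ≥ 3 gives C(9,3) = 84; x_2 ≥ 6 gives C(6,3) = 20; x_3 ≥ 4 gives C(8,3) = 56; x_4 ≥ 4 gives C(8,3) = 56. Together 216.
Add back pairs where two caps are both exceeded: 1 + 10 + 10 + 0 + 0 + 4 = 25.
By inclusion–exclusion the count is 220 − 216 + 25 = 29.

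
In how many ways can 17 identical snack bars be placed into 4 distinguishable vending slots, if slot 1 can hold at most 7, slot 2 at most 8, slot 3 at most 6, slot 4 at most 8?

324

Ignoring the caps, the number of non-negative solutions to x_1+…+x_4 = 17 is C(20,3) = 1140.
Subtract solutions that violate a single cap (substitute x_i' = x_i − (cap_i+1)): x_1 ≥ 8 gives C(12,3) = 220; x_2 ≥ 9 gives C(11,3) = 165; x_3 ≥ 7 gives C(13,3) = 286; x_4 ≥ 9 gives C(11,3) = 165. Together 836.
Add back pairs where two caps are both exceeded: 1 + 10 + 1 + 4 + 0 + 4 = 20.
By inclusion–exclusion the count is 1140 − 836 + 20 = 324.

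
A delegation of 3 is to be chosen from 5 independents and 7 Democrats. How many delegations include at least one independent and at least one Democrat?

With no constraint there are C(12,3) = 220 possible selections.
Subtract selections that omit an entire group: no independents → C(7,3) = 35; no Democrats → C(5,3) = 10.
Both groups omitted at once is impossible, so 220 − 45 = 175.

175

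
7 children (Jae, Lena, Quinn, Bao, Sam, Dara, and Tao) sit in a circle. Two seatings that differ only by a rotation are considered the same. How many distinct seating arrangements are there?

Around a circle, 7 distinct people have 7!/7 = (6)! = 720 rotationally distinct seatings.

720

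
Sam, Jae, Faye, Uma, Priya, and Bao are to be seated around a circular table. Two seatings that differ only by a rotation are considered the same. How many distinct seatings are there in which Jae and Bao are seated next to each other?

48

Glue Jae and Bao into a block (2 internal orders). Seating 5 units around a circle gives (4)! arrangements.
So 2 × (4)! = 2 × 24 = 48.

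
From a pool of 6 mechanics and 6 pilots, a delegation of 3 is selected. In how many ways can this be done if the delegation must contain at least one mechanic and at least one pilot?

180

With no constraint there are C(12,3) = 220 possible selections.
Subtract selections that omit an entire group: no mechanics → C(6,3) = 20; no pilots → C(6,3) = 20.
Both groups omitted at once is impossible, so 220 − 40 = 180.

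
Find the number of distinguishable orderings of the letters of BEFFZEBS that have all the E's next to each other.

1260

Treat the 2 copies of E as a single block. The multiset to arrange is then {EE, B, B, F, F, S, Z}, 7 items in all.
That gives (7)!/(2!·2!) = 1260 arrangements.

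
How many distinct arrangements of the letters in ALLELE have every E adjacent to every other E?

20

Treat the 2 copies of E as a single block. The multiset to arrange is then {EE, A, L, L, L}, 5 items in all.
That gives (5)!/(3!) = 20 arrangements.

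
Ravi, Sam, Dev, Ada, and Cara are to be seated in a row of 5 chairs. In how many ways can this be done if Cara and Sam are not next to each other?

There are 5! = 120 arrangements in all. If Cara and Sam are adjacent, merging them into one block gives 2·(4)! = 48 arrangements.
So 120 − 48 = 72 arrangements keep them apart.

72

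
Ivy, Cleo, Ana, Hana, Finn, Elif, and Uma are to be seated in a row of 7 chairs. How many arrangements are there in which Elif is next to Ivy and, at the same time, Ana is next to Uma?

480

Treat {Elif,Ivy} as one block (2 orders) and {Ana,Uma} as another (2 orders).
That leaves 5 units to arrange: 2 × 2 × 5! = 4 × 120 = 480.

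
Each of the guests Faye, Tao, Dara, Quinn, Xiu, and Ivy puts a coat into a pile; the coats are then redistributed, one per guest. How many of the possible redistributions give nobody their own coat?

265

This is the derangement count D_6: permutations of 6 items with no fixed point.
By inclusion–exclusion this is Σ_{j=0}^{6} (−1)^j C(6,j)·(6−j)!.
Computing: 720 − 720 + 360 − 120 + 30 − 6 + 1 = 265.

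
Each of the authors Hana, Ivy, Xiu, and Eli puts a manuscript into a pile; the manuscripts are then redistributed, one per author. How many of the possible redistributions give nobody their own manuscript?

This is the derangement count D_4: permutations of 4 items with no fixed point.
By inclusion–exclusion this is Σ_{j=0}^{4} (−1)^j C(4,j)·(4−j)!.
Computing: 24 − 24 + 12 − 4 + 1 = 9.

9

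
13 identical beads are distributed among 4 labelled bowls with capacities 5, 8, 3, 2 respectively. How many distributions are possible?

By stars and bars, unrestricted non-negative solutions to x_1+…+x_4 = 13 number C(13+3,3) = 560.
Subtract solutions that violate a single cap (substitute x_i' = x_i − (cap_i+1)): x_1 ≥ 6 gives C(10,3) = 120; x_2 ≥ 9 gives C(7,3) = 35; x_3 ≥ 4 gives C(12,3) = 220; x_4 ≥ 3 gives C(13,3) = 286. Together 661.
Add back pairs where two caps are both exceeded: 0 + 20 + 35 + 1 + 4 + 84 = 144.
Subtract triples: 0 + 0 + 1 + 0 = 1.
By inclusion–exclusion the count is 560 − 661 + 144 − 1 = 42.

42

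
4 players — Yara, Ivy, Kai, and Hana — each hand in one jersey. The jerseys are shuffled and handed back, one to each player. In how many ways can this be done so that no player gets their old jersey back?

9

Let Aᵢ be the assignments in which player i gets their old jersey. We want the size of the complement of A₁∪…∪A_4.
By inclusion–exclusion this is Σ_{j=0}^{4} (−1)^j C(4,j)·(4−j)!.
Computing: 24 − 24 + 12 − 4 + 1 = 9.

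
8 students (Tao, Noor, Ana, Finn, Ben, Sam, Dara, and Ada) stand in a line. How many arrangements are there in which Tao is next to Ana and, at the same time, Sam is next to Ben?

2880

Treat {Tao,Ana} as one block (2 orders) and {Sam,Ben} as another (2 orders).
That leaves 6 units to arrange: 2 × 2 × 6! = 4 × 720 = 2880.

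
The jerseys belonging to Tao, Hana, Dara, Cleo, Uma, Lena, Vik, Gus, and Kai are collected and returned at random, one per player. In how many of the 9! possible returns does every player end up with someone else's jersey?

133496

This is the derangement count D_9: permutations of 9 items with no fixed point.
By inclusion–exclusion this is Σ_{j=0}^{9} (−1)^j C(9,j)·(9−j)!.
Computing: 362880 − 362880 + 181440 − 60480 + 15120 − 3024 + 504 − 72 + 9 − 1 = 133496.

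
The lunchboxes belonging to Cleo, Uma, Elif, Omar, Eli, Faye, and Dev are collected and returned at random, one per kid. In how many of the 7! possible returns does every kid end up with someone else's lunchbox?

1854

Count assignments avoiding every fixed point. For any j of the 7 kids fixed to their own lunchbox, the other 7−j can be arranged in (7−j)! ways.
By inclusion–exclusion this is Σ_{j=0}^{7} (−1)^j C(7,j)·(7−j)!.
Computing: 5040 − 5040 + 2520 − 840 + 210 − 42 + 7 − 1 = 1854.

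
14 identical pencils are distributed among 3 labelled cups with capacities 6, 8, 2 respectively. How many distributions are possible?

Without the upper bounds there are C(16,2) = 120 ways to split 14 among 3 cups.
Subtract solutions that violate a single cap (substitute x_i' = x_i − (cap_i+1)): x_1 ≥ 7 gives C(9,2) = 36; x_2 ≥ 9 gives C(7,2) = 21; x_3 ≥ 3 gives C(13,2) = 78. Together 135.
Add back pairs where two caps are both exceeded: 0 + 15 + 6 = 21.
By inclusion–exclusion the count is 120 − 135 + 21 = 6.

6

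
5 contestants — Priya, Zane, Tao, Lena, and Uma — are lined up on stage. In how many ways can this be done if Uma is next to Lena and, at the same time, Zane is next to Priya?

Treat {Uma,Lena} as one block (2 orders) and {Zane,Priya} as another (2 orders).
That leaves 3 units to arrange: 2 × 2 × 3! = 4 × 6 = 24.

24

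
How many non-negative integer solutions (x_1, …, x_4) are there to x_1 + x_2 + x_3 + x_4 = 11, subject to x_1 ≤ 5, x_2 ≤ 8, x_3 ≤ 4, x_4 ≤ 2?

80

Ignoring the caps, the number of non-negative solutions to x_1+…+x_4 = 11 is C(14,3) = 364.
Subtract solutions that violate a single cap (substitute x_i' = x_i − (cap_i+1)): x_1 ≥ 6 gives C(8,3) = 56; x_2 ≥ 9 gives C(5,3) = 10; x_3 ≥ 5 gives C(9,3) = 84; x_4 ≥ 3 gives C(11,3) = 165. Together 315.
Add back pairs where two caps are both exceeded: 0 + 1 + 10 + 0 + 0 + 20 = 31.
By inclusion–exclusion the count is 364 − 315 + 31 = 80.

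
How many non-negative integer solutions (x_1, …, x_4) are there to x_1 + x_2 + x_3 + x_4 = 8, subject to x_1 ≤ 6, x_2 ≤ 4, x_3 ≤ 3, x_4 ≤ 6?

102

Ignoring the caps, the number of non-negative solutions to x_1+…+x_4 = 8 is C(11,3) = 165.
Subtract solutions that violate a single cap (substitute x_i' = x_i − (cap_i+1)): x_1 ≥ 7 gives C(4,3) = 4; x_2 ≥ 5 gives C(6,3) = 20; x_3 ≥ 4 gives C(7,3) = 35; x_4 ≥ 7 gives C(4,3) = 4. Together 63.
No two caps can be exceeded simultaneously, so the pair terms are all 0.
By inclusion–exclusion the count is 165 − 63 + 0 = 102.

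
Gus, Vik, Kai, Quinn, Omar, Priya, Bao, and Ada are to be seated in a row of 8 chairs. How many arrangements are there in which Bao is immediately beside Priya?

Place the 6 others and the Bao-Priya pair as 7 objects in a line; the pair has 2 internal arrangements.
So the count is 2·(7)! = 10080.

10080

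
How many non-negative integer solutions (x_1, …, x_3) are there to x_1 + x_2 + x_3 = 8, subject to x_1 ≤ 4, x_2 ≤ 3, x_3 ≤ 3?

Ignoring the caps, the number of non-negative solutions to x_1+…+x_3 = 8 is C(10,2) = 45.
Subtract solutions that violate a single cap (substitute x_i' = x_i − (cap_i+1)): x_1 ≥ 5 gives C(5,2) = 10; x_2 ≥ 4 gives C(6,2) = 15; x_3 ≥ 4 gives C(6,2) = 15. Together 40.
Add back pairs where two caps are both exceeded: 0 + 0 + 1 = 1.
By inclusion–exclusion the count is 45 − 40 + 1 = 6.

6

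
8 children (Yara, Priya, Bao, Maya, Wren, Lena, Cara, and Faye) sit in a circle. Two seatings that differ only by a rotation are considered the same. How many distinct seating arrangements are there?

5040

Seat Yara anywhere (absorbing the rotational symmetry), then permute the other 7: (7)! = 5040.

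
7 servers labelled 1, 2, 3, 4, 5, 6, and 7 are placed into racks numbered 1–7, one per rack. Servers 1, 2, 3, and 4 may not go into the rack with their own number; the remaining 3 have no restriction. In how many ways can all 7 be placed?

Let Aᵢ (for 1 ≤ i ≤ 4) be the placements that put server i in its forbidden rack. Any j of these fix j positions, leaving (7−j)! ways to fill the rest, and there are C(4,j) ways to pick which j.
By inclusion–exclusion, the number of valid placements is Σ_{j=0}^{4} (−1)^j C(4,j)·(7−j)!.
Computing: 5040 − 2880 + 720 − 96 + 6 = 2790.

2790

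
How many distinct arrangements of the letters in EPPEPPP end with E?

With the last slot taken by E, it remains to arrange the other 6 letters (PPEPPP).
Those 6 letters have P appearing 5 times, giving (6)!/(5!) = 6.

6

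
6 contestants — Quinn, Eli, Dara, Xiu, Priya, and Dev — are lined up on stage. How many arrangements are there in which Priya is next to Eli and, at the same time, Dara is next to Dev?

96

Treat {Priya,Eli} as one block (2 orders) and {Dara,Dev} as another (2 orders).
That leaves 4 units to arrange: 2 × 2 × 4! = 4 × 24 = 96.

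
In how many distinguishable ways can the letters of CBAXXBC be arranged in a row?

The 7 letters of CBAXXBC have repeats: B appearing twice, C appearing twice, and X appearing twice.
Dividing 7! = 5040 by 2!·2!·2! = 8 for the repeated letters gives 630.

630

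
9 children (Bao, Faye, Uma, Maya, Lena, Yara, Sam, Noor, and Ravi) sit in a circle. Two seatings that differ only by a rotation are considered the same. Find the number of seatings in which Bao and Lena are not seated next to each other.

Without the restriction there are (8)! = 40320 seatings.
Seatings with Bao beside Lena: treat them as a block with 2 internal orders, giving 2 × (7)! = 10080.
Subtracting, 40320 − 10080 = 30240.

30240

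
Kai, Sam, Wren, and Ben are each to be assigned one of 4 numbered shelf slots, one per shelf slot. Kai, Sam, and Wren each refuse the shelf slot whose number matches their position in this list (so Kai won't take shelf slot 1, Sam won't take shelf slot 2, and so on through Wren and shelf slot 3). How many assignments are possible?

11

Let Aᵢ (for i ∈ {1, 2, 3}) be the placements that put person i in their forbidden shelf slot. Any j of these fix j positions, leaving (4−j)! ways to fill the rest, and there are C(3,j) ways to pick which j.
By inclusion–exclusion, the number of valid placements is Σ_{j=0}^{3} (−1)^j C(3,j)·(4−j)!.
Computing: 24 − 18 + 6 − 1 = 11.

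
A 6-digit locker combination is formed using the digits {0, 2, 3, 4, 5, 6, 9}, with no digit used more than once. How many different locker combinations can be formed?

Choose and order 6 of the 7 symbols: the first digit has 7 options, the next 6, and so on down to 2.
That product is 7 × 6 × 5 × 4 × 3 × 2 = 5040.

5040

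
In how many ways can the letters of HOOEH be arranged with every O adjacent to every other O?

12

Treat the 2 copies of O as a single block. The multiset to arrange is then {OO, E, H, H}, 4 items in all.
That gives (4)!/(2!) = 12 arrangements.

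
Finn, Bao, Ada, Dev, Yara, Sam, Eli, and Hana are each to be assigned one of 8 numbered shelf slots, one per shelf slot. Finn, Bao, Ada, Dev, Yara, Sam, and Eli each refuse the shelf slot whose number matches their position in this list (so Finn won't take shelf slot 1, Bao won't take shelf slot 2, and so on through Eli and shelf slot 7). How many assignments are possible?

16687

Let Aᵢ (for 1 ≤ i ≤ 7) be the placements that put person i in their forbidden shelf slot. Any j of these fix j positions, leaving (8−j)! ways to fill the rest, and there are C(7,j) ways to pick which j.
By inclusion–exclusion, the number of valid placements is Σ_{j=0}^{7} (−1)^j C(7,j)·(8−j)!.
Computing: 40320 − 35280 + 15120 − 4200 + 840 − 126 + 14 − 1 = 16687.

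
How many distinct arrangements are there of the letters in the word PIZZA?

Letter multiplicities in PIZZA: A×1, I×1, P×1, Z×2.
The number of distinct arrangements is 5!/(2!) = 120/2 = 60.

60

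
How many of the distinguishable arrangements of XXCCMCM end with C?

90

Fix C in the last position and arrange the remaining 6 letters.
Those 6 letters have C appearing twice, M appearing twice, and X appearing twice, giving (6)!/(2!·2!·2!) = 90.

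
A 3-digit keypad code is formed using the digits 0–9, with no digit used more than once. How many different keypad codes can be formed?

720

Choose and order 3 of the 10 symbols: the first digit has 10 options, the next 9, then 8.
That product is 10 × 9 × 8 = 720.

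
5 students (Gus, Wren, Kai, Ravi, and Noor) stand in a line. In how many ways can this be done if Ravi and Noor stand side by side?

48

Treat {Ravi, Noor} as a single unit. There are 4 units to order, and the pair itself can be ordered 2 ways.
That gives 2 × 4! = 2 × 24 = 48.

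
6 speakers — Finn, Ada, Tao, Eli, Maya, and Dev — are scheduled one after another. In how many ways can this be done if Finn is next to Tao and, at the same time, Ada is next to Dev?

Treat {Finn,Tao} as one block (2 orders) and {Ada,Dev} as another (2 orders).
That leaves 4 units to arrange: 2 × 2 × 4! = 4 × 24 = 96.

96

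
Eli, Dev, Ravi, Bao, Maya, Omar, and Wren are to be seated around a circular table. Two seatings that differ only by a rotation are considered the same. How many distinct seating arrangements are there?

720

Around a circle, 7 distinct people have 7!/7 = (6)! = 720 rotationally distinct seatings.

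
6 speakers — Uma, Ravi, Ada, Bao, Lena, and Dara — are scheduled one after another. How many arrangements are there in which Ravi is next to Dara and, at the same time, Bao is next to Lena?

Treat {Ravi,Dara} as one block (2 orders) and {Bao,Lena} as another (2 orders).
That leaves 4 units to arrange: 2 × 2 × 4! = 4 × 24 = 96.

96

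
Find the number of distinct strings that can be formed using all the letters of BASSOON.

The 7 letters of BASSOON have repeats: O appearing twice and S appearing twice.
Dividing 7! = 5040 by 2!·2! = 4 for the repeated letters gives 1260.

1260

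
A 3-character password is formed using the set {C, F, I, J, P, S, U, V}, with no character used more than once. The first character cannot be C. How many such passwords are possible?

294

The first character has 8−1 = 7 choices (anything except C).
The remaining 2 characters are filled from the other 7 symbols without repetition: 7 × 6 = 42.
Total: 7 × 42 = 294.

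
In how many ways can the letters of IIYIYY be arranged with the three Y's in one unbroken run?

Treat the 3 copies of Y as a single block. The multiset to arrange is then {YYY, I, I, I}, 4 items in all.
That gives (4)!/(3!) = 4 arrangements.

4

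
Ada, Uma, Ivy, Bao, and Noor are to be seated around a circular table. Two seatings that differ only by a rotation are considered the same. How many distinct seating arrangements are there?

24

Fix one person's seat to break rotational symmetry; the remaining 4 people can be arranged in (4)! = 24 ways.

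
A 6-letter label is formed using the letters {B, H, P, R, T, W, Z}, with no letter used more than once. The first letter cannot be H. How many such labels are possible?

The first letter has 7−1 = 6 choices (anything except H).
The remaining 5 letters are filled from the other 6 symbols without repetition: 6 × 5 × 4 × 3 × 2 = 720.
Total: 6 × 720 = 4320.

4320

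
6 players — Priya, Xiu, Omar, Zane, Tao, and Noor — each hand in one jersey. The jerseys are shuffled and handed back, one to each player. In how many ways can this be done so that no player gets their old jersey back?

265

Count assignments avoiding every fixed point. For any j of the 6 players fixed to their old jersey, the other 6−j can be arranged in (6−j)! ways.
By inclusion–exclusion this is Σ_{j=0}^{6} (−1)^j C(6,j)·(6−j)!.
Computing: 720 − 720 + 360 − 120 + 30 − 6 + 1 = 265.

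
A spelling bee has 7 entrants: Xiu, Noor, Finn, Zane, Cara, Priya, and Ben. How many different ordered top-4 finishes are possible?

There are 7 choices for 1st place, 6 for 2nd, and so on down to 4 for position 4.
That gives 7 × 6 × 5 × 4 = 840.

840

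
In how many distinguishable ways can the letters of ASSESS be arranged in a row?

30

Letter multiplicities in ASSESS: A×1, E×1, S×4.
Dividing 6! = 720 by 4! = 24 for the repeated letters gives 30.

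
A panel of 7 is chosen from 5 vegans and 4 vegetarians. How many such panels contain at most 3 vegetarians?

26

Split by how many vegetarians are chosen (0 through 3).
Sum: C(4,0)·C(5,7) + C(4,1)·C(5,6) + C(4,2)·C(5,5) + C(4,3)·C(5,4) = 0 + 0 + 6 + 20 = 26.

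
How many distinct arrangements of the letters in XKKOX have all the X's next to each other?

12

Treat the 2 copies of X as a single block. The multiset to arrange is then {XX, K, K, O}, 4 items in all.
That gives (4)!/(2!) = 12 arrangements.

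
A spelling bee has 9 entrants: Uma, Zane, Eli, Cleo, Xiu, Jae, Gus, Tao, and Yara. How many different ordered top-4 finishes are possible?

3024

There are 9 choices for 1st place, 8 for 2nd, and so on down to 6 for position 4.
That gives 9 × 8 × 7 × 6 = 3024.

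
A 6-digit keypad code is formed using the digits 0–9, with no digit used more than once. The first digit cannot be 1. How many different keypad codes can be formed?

136080

The first digit has 10−1 = 9 choices (anything except 1).
The remaining 5 digits are filled from the other 9 symbols without repetition: 9 × 8 × 7 × 6 × 5 = 15120.
Total: 9 × 15120 = 136080.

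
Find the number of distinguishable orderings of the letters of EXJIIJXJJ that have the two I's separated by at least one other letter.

Total arrangements of EXJIIJXJJ: 9!/(4!·2!·2!) = 3780.
If the two I's are adjacent, glue them into one block, leaving 8 items to arrange: (8)!/(4!·2!) = 840 ways.
Hence 3780 − 840 = 2940.

2940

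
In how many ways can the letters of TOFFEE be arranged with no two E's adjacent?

Total arrangements of TOFFEE: 6!/(2!·2!) = 180.
If the two E's are adjacent, glue them into one block, leaving 5 items to arrange: (5)!/(2!) = 60 ways.
Subtracting, 180 − 60 = 120 arrangements keep the E's apart.

120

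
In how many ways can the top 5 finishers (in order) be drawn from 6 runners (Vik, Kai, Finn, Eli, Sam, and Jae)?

720

This is an ordered selection of 5 from 6: P(6,5).
That gives 6 × 5 × 4 × 3 × 2 = 720.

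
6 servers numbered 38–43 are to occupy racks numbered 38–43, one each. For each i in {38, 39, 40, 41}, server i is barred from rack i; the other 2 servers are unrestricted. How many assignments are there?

Let Aᵢ (for 38 ≤ i ≤ 41) be the placements that put server i in its forbidden rack. Any j of these fix j positions, leaving (6−j)! ways to fill the rest, and there are C(4,j) ways to pick which j.
By inclusion–exclusion, the number of valid placements is Σ_{j=0}^{4} (−1)^j C(4,j)·(6−j)!.
Computing: 720 − 480 + 144 − 24 + 2 = 362.

362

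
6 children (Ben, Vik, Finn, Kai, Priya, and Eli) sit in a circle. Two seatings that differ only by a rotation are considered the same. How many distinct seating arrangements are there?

120

Seat Ben anywhere (absorbing the rotational symmetry), then permute the other 5: (5)! = 120.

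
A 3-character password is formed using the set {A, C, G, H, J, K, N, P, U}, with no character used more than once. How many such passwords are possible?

504

With no repetition, fill the 3 characters in order: 9 choices, then 8, down to 7.
9 × 8 × 7 = 504.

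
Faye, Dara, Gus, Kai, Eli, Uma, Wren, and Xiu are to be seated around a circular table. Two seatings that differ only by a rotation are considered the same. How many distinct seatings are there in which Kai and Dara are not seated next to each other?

All circular seatings of 8 people number (7)! = 5040.
Seatings with Kai beside Dara: treat them as a block with 2 internal orders, giving 2 × (6)! = 1440.
Subtracting, 5040 − 1440 = 3600.

3600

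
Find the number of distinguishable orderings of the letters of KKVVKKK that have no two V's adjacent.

15

There are 7!/(5!·2!) = 21 arrangements of KKVVKKK in total.
If the two V's are adjacent, glue them into one block, leaving 6 items to arrange: (6)!/(5!) = 6 ways.
Subtracting, 21 − 6 = 15 arrangements keep the V's apart.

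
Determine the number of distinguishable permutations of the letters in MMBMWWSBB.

The 9 letters of MMBMWWSBB have repeats: B appearing 3 times, M appearing 3 times, and W appearing twice.
The number of distinct arrangements is 9!/(3!·3!·2!) = 362880/72 = 5040.

5040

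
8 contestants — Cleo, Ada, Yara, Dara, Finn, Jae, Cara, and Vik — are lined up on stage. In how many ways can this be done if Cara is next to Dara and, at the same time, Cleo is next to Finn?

Treat {Cara,Dara} as one block (2 orders) and {Cleo,Finn} as another (2 orders).
That leaves 6 units to arrange: 2 × 2 × 6! = 4 × 720 = 2880.

2880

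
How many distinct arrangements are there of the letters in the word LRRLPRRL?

The 8 letters of LRRLPRRL have repeats: L appearing 3 times and R appearing 4 times.
The number of distinct arrangements is 8!/(4!·3!) = 40320/144 = 280.

280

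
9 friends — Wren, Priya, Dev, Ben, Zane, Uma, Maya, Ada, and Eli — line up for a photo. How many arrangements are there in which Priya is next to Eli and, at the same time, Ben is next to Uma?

Treat {Priya,Eli} as one block (2 orders) and {Ben,Uma} as another (2 orders).
That leaves 7 units to arrange: 2 × 2 × 7! = 4 × 5040 = 20160.

20160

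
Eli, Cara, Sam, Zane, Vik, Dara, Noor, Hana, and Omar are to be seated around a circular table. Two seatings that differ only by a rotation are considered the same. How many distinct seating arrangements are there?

Fix one person's seat to break rotational symmetry; the remaining 8 people can be arranged in (8)! = 40320 ways.

40320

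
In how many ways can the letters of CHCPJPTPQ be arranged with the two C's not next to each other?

23520

Total arrangements of CHCPJPTPQ: 9!/(3!·2!) = 30240.
If the two C's are adjacent, glue them into one block, leaving 8 items to arrange: (8)!/(3!) = 6720 ways.
Hence 30240 − 6720 = 23520.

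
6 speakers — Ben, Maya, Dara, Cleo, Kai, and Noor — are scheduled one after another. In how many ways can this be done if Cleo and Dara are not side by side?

480

Of the 6! = 720 arrangements, those with Cleo and Dara adjacent number 2 × 5! = 240 (treat the pair as a block with 2 internal orders).
Complementary counting: 720 − 240 = 480.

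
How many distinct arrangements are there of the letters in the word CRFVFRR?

420

The 7 letters of CRFVFRR have repeats: F appearing twice and R appearing 3 times.
So there are 7! / (3!·2!) = 420 distinguishable arrangements.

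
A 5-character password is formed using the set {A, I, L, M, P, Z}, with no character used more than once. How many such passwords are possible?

720

Choose and order 5 of the 6 symbols: the first character has 6 options, the next 5, and so on down to 2.
That product is 6 × 5 × 4 × 3 × 2 = 720.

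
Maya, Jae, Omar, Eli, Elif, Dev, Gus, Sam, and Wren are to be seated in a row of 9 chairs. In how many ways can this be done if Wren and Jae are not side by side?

Of the 9! = 362880 arrangements, those with Wren and Jae adjacent number 2 × 8! = 80640 (treat the pair as a block with 2 internal orders).
Complementary counting: 362880 − 80640 = 282240.

282240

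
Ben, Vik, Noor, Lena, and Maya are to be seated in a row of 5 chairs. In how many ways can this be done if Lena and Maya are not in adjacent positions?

72

Of the 5! = 120 arrangements, those with Lena and Maya adjacent number 2 × 4! = 48 (treat the pair as a block with 2 internal orders).
Complementary counting: 120 − 48 = 72.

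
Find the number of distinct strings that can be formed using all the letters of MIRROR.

The 6 letters of MIRROR have repeats: R appearing 3 times.
The number of distinct arrangements is 6!/(3!) = 720/6 = 120.

120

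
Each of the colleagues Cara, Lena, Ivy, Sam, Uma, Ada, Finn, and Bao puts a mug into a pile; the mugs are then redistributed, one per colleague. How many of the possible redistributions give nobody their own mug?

14833

Let Aᵢ be the assignments in which colleague i gets their own mug. We want the size of the complement of A₁∪…∪A_8.
By inclusion–exclusion this is Σ_{j=0}^{8} (−1)^j C(8,j)·(8−j)!.
Computing: 40320 − 40320 + 20160 − 6720 + 1680 − 336 + 56 − 8 + 1 = 14833.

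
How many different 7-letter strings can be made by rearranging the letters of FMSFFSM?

210

Letter multiplicities in FMSFFSM: F×3, M×2, S×2.
Dividing 7! = 5040 by 3!·2!·2! = 24 for the repeated letters gives 210.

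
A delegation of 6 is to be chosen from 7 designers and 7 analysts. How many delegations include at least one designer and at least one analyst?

2989

Total 6-person selections from all 14: C(14,6) = 3003.
Selections missing a whole group: no designers → C(7,6) = 7; no analysts → C(7,6) = 7.
Both groups omitted at once is impossible, so 3003 − 14 = 2989.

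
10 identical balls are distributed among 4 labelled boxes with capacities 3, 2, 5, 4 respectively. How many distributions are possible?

30

Without the upper bounds there are C(13,3) = 286 ways to split 10 among 4 boxes.
Subtract solutions that violate a single cap (substitute x_i' = x_i − (cap_i+1)): x_1 ≥ 4 gives C(9,3) = 84; x_2 ≥ 3 gives C(10,3) = 120; x_3 ≥ 6 gives C(7,3) = 35; x_4 ≥ 5 gives C(8,3) = 56. Together 295.
Add back pairs where two caps are both exceeded: 20 + 1 + 4 + 4 + 10 + 0 = 39.
By inclusion–exclusion the count is 286 − 295 + 39 = 30.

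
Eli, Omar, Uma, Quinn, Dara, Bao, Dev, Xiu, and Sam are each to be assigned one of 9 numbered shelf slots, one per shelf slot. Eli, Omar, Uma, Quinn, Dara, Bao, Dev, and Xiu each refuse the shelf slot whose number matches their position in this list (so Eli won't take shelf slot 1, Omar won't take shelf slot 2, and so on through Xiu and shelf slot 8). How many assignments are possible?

148329

Let Aᵢ (for 1 ≤ i ≤ 8) be the placements that put person i in their forbidden shelf slot. Any j of these fix j positions, leaving (9−j)! ways to fill the rest, and there are C(8,j) ways to pick which j.
By inclusion–exclusion, the number of valid placements is Σ_{j=0}^{8} (−1)^j C(8,j)·(9−j)!.
Computing: 362880 − 322560 + 141120 − 40320 + 8400 − 1344 + 168 − 16 + 1 = 148329.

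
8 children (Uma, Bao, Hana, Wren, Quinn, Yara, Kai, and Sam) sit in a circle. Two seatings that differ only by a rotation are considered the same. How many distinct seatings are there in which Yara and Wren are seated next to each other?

Glue Yara and Wren into a block (2 internal orders). Seating 7 units around a circle gives (6)! arrangements.
So 2 × (6)! = 2 × 720 = 1440.

1440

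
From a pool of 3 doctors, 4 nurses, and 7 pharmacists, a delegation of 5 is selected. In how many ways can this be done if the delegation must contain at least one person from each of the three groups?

1288

Unrestricted: C(14,5) = 2002 ways to pick any 5 of the 14.
Selections missing a whole group: no doctors → C(11,5) = 462; no nurses → C(10,5) = 252; no pharmacists → C(7,5) = 21.
Add back selections omitting two groups (i.e. drawn from a single group): C(3,5) + C(4,5) + C(7,5) = 21.
By inclusion–exclusion: 2002 − 735 + 21 = 1288.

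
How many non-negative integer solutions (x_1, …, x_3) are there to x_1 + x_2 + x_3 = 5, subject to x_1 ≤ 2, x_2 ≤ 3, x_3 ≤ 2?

6

By stars and bars, unrestricted non-negative solutions to x_1+…+x_3 = 5 number C(5+2,2) = 21.
Subtract solutions that violate a single cap (substitute x_i' = x_i − (cap_i+1)): x_1 ≥ 3 gives C(4,2) = 6; x_2 ≥ 4 gives C(3,2) = 3; x_3 ≥ 3 gives C(4,2) = 6. Together 15.
No two caps can be exceeded simultaneously, so the pair terms are all 0.
By inclusion–exclusion the count is 21 − 15 + 0 = 6.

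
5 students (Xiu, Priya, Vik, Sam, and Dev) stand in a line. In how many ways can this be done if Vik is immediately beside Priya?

Treat {Vik, Priya} as a single unit. There are 4 units to order, and the pair itself can be ordered 2 ways.
So the count is 2·(4)! = 48.

48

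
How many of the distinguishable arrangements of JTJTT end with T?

6

Fix T in the last position and arrange the remaining 4 letters.
Those 4 letters have J appearing twice and T appearing twice, giving (4)!/(2!·2!) = 6.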